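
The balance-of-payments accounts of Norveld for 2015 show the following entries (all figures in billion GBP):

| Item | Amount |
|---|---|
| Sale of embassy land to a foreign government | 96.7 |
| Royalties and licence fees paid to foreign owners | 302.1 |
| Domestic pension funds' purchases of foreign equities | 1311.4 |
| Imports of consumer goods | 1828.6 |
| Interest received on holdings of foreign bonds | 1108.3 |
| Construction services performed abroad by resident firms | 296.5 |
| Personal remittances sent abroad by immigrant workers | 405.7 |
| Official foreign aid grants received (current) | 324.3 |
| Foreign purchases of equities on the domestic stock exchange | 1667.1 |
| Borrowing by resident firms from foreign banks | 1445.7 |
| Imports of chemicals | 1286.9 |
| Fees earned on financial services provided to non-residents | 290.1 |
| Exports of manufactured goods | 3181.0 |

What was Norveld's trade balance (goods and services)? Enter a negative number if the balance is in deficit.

Goods: -1286.9 - 1828.6 + 3181.0 = 65.5
Services: 296.5 - 302.1 + 290.1 = 284.5
Trade balance = 65.5 + 284.5 = 350.0
(Excluded from the trade balance — capital account: sale of embassy land to a foreign government 96.7; financial account: domestic pension funds' purchases of foreign equities 1311.4, foreign purchases of equities on the domestic stock exchange 1667.1, borrowing by resident firms from foreign banks 1445.7; primary income: interest received on holdings of foreign bonds 1108.3; secondary income: personal remittances sent abroad by immigrant workers 405.7, official foreign aid grants received (current) 324.3.)

350.0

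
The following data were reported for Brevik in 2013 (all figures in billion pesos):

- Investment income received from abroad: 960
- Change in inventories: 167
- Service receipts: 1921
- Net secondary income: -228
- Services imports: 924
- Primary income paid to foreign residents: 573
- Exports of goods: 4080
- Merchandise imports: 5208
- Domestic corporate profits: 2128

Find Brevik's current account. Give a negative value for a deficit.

28

Goods balance = 4080 - 5208 = -1128
Services balance = 1921 - 924 = 997
Trade balance (goods + services) = -1128 + 997 = -131
Net primary income = 960 - 573 = 387
Net secondary income = -228
Current account = -131 + 387 + (-228) = 28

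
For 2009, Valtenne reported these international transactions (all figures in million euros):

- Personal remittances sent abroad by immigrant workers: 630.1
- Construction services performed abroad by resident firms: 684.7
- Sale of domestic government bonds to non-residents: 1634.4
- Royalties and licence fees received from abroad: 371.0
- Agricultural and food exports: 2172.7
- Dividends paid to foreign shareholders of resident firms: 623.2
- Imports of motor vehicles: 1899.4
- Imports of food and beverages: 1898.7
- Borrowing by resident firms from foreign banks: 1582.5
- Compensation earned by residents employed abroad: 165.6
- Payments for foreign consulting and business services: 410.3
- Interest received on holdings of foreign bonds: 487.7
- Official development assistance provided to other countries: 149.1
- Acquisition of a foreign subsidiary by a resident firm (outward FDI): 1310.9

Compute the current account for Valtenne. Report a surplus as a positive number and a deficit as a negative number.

Goods: -1899.4 + 2172.7 - 1898.7 = -1625.4
Services: 684.7 + 371.0 - 410.3 = 645.4
Primary income: 487.7 + 165.6 - 623.2 = 30.1
Secondary income: -149.1 - 630.1 = -779.2
Current account = (-1625.4) + 645.4 + 30.1 + (-779.2) = -1729.1
(Excluded from the current account — financial account: sale of domestic government bonds to non-residents 1634.4, borrowing by resident firms from foreign banks 1582.5, acquisition of a foreign subsidiary by a resident firm (outward FDI) 1310.9.)

-1729.1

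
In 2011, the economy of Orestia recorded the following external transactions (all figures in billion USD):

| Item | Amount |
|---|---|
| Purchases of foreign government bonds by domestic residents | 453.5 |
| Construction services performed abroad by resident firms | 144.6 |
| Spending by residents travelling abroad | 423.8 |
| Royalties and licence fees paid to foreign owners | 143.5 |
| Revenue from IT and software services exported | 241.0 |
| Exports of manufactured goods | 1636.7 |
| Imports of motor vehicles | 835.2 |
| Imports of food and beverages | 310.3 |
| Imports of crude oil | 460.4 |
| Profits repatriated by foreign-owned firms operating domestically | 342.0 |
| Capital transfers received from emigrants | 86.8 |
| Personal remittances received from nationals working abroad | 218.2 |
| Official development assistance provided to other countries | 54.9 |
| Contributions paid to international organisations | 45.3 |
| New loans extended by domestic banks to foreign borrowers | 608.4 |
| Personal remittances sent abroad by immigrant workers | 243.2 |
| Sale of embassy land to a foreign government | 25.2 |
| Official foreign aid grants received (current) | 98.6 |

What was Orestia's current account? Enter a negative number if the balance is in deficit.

-519.5

Goods: -460.4 - 835.2 - 310.3 + 1636.7 = 30.8
Services: -423.8 + 241.0 - 143.5 + 144.6 = -181.7
Primary income: -342.0
Secondary income: -243.2 - 54.9 - 45.3 + 218.2 + 98.6 = -26.6
Current account = 30.8 + (-181.7) + (-342.0) + (-26.6) = -519.5
(Excluded from the current account — financial account: purchases of foreign government bonds by domestic residents 453.5, new loans extended by domestic banks to foreign borrowers 608.4; capital account: capital transfers received from emigrants 86.8, sale of embassy land to a foreign government 25.2.)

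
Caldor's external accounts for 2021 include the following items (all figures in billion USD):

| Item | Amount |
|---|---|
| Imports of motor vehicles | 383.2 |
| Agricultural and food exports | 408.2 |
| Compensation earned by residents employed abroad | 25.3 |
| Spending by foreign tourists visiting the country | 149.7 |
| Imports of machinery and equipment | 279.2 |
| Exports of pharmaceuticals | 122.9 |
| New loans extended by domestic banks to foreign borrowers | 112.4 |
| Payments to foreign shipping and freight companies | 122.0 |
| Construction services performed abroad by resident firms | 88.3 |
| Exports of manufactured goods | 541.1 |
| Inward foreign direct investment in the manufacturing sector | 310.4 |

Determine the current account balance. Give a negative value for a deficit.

Goods: -383.2 - 279.2 + 541.1 + 122.9 + 408.2 = 409.8
Services: 149.7 - 122.0 + 88.3 = 116.0
Primary income: 25.3
Current account = 409.8 + 116.0 + 25.3 = 551.1
(Excluded from the current account — financial account: new loans extended by domestic banks to foreign borrowers 112.4, inward foreign direct investment in the manufacturing sector 310.4.)

551.1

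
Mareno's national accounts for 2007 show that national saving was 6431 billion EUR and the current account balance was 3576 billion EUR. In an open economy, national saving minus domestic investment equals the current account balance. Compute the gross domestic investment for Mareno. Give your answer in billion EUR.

I = S - CA = 6431 - 3576 = 2855

2855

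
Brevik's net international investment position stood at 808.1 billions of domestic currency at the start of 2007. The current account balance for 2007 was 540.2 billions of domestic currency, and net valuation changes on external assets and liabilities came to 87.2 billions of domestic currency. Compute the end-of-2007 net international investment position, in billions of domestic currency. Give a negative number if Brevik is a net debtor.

1435.5

Change in NIIP = current account + net valuation change = 540.2 + 87.2 = 627.4
End-of-year NIIP = 808.1 + 627.4 = 1435.5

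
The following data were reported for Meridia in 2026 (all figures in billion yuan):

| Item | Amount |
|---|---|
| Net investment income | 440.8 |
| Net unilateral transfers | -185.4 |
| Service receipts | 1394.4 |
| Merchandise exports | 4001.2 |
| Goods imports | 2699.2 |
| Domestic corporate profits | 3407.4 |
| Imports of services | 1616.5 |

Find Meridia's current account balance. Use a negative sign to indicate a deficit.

1335.3

Goods balance = 4001.2 - 2699.2 = 1302.0
Services balance = 1394.4 - 1616.5 = -222.1
Trade balance (goods + services) = 1302.0 + (-222.1) = 1079.9
Net primary income = 440.8
Net secondary income = -185.4
Current account = 1079.9 + 440.8 + (-185.4) = 1335.3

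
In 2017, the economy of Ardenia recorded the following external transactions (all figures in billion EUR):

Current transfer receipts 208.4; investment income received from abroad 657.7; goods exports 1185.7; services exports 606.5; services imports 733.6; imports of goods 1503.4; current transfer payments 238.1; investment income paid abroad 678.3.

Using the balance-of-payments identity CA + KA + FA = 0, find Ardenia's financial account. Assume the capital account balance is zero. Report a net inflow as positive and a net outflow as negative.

495.1

Goods balance = 1185.7 - 1503.4 = -317.7
Services balance = 606.5 - 733.6 = -127.1
Trade balance (goods + services) = -317.7 + (-127.1) = -444.8
Net primary income = 657.7 - 678.3 = -20.6
Net secondary income = 208.4 - 238.1 = -29.7
Current account = -444.8 + (-20.6) + (-29.7) = -495.1
Financial account = -(-495.1) = 495.1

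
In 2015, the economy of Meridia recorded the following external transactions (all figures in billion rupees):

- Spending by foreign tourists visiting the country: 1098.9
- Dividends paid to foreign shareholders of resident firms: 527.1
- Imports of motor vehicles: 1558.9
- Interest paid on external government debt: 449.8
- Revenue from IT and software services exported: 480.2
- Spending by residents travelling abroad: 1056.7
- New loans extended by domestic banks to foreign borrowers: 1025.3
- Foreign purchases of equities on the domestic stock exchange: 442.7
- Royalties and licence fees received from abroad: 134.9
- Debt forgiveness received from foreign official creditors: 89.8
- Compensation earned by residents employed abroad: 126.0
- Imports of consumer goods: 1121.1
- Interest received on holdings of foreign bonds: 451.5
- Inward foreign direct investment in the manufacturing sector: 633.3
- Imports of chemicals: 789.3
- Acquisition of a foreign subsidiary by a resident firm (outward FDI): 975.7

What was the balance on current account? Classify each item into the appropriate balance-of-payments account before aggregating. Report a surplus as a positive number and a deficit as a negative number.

Goods: -1558.9 - 789.3 - 1121.1 = -3469.3
Services: 134.9 + 480.2 - 1056.7 + 1098.9 = 657.3
Primary income: -527.1 + 126.0 + 451.5 - 449.8 = -399.4
Current account = (-3469.3) + 657.3 + (-399.4) = -3211.4
(Excluded from the current account — financial account: new loans extended by domestic banks to foreign borrowers 1025.3, foreign purchases of equities on the domestic stock exchange 442.7, inward foreign direct investment in the manufacturing sector 633.3, acquisition of a foreign subsidiary by a resident firm (outward FDI) 975.7; capital account: debt forgiveness received from foreign official creditors 89.8.)

-3211.4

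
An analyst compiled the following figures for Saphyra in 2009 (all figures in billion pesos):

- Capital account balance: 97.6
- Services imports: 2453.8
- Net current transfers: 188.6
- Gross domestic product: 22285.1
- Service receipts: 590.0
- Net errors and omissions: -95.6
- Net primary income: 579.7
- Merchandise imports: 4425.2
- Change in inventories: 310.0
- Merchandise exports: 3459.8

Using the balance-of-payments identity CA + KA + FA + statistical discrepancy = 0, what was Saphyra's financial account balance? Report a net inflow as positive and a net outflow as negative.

Goods balance = 3459.8 - 4425.2 = -965.4
Services balance = 590.0 - 2453.8 = -1863.8
Trade balance (goods + services) = -965.4 + (-1863.8) = -2829.2
Net primary income = 579.7
Net secondary income = 188.6
Current account = -2829.2 + 579.7 + 188.6 = -2060.9
Financial account = -(-2060.9 + 97.6 + (-95.6)) = 2058.9

2058.9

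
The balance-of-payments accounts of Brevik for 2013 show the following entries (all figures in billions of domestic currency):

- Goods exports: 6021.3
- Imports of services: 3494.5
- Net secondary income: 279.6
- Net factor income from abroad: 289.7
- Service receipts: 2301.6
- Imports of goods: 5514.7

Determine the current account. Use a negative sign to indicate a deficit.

-117.0

Goods balance = 6021.3 - 5514.7 = 506.6
Services balance = 2301.6 - 3494.5 = -1192.9
Trade balance (goods + services) = 506.6 + (-1192.9) = -686.3
Net primary income = 289.7
Net secondary income = 279.6
Current account = -686.3 + 289.7 + 279.6 = -117.0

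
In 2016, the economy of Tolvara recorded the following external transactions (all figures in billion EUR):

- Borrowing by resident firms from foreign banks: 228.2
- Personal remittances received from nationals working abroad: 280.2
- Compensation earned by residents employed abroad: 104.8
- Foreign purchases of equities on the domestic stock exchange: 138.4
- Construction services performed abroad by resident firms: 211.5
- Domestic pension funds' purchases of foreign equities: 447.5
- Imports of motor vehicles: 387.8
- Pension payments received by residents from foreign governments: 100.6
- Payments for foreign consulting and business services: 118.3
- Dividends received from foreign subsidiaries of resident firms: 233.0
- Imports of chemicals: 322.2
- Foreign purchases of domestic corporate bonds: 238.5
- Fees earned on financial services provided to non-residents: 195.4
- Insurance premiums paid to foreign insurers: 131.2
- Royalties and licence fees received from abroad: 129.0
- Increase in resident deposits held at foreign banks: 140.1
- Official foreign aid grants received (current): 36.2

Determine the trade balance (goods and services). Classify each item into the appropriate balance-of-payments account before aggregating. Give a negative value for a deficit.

Goods: -387.8 - 322.2 = -710.0
Services: 211.5 - 118.3 - 131.2 + 129.0 + 195.4 = 286.4
Trade balance = -710.0 + 286.4 = -423.6
(Excluded from the trade balance — financial account: borrowing by resident firms from foreign banks 228.2, foreign purchases of equities on the domestic stock exchange 138.4, domestic pension funds' purchases of foreign equities 447.5, foreign purchases of domestic corporate bonds 238.5, increase in resident deposits held at foreign banks 140.1; secondary income: personal remittances received from nationals working abroad 280.2, pension payments received by residents from foreign governments 100.6, official foreign aid grants received (current) 36.2; primary income: compensation earned by residents employed abroad 104.8, dividends received from foreign subsidiaries of resident firms 233.0.)

-423.6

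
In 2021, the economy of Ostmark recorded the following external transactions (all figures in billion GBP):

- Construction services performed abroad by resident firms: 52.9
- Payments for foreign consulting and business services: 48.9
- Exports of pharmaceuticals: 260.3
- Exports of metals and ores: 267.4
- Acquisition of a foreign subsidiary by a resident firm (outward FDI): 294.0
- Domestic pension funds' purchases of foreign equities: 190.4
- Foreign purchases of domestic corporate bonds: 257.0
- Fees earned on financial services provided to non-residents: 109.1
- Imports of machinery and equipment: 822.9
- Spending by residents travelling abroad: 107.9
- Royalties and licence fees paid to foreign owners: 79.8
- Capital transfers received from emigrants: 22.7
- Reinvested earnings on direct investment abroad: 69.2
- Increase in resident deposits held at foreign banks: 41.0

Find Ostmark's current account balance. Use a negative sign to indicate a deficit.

-300.6

Goods: 267.4 - 822.9 + 260.3 = -295.2
Services: 52.9 - 107.9 - 79.8 + 109.1 - 48.9 = -74.6
Primary income: 69.2
Current account = (-295.2) + (-74.6) + 69.2 = -300.6
(Excluded from the current account — financial account: acquisition of a foreign subsidiary by a resident firm (outward FDI) 294.0, domestic pension funds' purchases of foreign equities 190.4, foreign purchases of domestic corporate bonds 257.0, increase in resident deposits held at foreign banks 41.0; capital account: capital transfers received from emigrants 22.7.)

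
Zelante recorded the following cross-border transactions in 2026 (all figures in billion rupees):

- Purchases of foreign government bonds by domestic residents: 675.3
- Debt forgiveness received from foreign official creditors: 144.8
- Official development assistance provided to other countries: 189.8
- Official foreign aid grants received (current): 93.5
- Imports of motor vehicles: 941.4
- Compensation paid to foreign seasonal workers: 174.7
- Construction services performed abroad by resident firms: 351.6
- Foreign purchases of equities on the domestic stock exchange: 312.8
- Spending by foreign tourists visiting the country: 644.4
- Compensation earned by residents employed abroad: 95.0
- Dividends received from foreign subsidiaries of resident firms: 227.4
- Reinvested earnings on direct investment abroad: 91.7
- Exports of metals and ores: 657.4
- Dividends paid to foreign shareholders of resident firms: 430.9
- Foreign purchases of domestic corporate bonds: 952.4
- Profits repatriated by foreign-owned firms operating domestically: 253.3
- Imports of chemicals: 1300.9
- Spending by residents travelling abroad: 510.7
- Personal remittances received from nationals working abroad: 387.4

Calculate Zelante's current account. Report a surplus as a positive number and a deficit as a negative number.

-1253.3

Goods: 657.4 - 1300.9 - 941.4 = -1584.9
Services: -510.7 + 351.6 + 644.4 = 485.3
Primary income: 227.4 - 430.9 - 253.3 - 174.7 + 95.0 + 91.7 = -444.8
Secondary income: 387.4 + 93.5 - 189.8 = 291.1
Current account = (-1584.9) + 485.3 + (-444.8) + 291.1 = -1253.3
(Excluded from the current account — financial account: purchases of foreign government bonds by domestic residents 675.3, foreign purchases of equities on the domestic stock exchange 312.8, foreign purchases of domestic corporate bonds 952.4; capital account: debt forgiveness received from foreign official creditors 144.8.)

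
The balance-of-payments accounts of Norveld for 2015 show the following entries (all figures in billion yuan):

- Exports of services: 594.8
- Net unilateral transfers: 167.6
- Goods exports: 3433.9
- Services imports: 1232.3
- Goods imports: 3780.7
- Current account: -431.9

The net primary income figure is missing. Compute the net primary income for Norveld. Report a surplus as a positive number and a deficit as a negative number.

Current account = goods balance + services balance + net primary income + net secondary income
Sum of the known components = -816.7
Net primary income = CA - (known components) = -431.9 - (-816.7) = 384.8

384.8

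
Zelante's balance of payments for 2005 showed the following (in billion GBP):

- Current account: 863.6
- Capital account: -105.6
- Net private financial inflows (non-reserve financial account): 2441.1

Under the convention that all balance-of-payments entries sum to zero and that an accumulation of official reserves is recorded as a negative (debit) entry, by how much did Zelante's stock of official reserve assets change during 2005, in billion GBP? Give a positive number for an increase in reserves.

3199.1

Official reserve transactions balance = -(863.6 + (-105.6) + 2441.1) = -3199.1
An accumulation of reserves is recorded as a debit (negative entry), so the change in the stock of reserves is the negative of that balance.
Change in official reserves = -(-3199.1) = 3199.1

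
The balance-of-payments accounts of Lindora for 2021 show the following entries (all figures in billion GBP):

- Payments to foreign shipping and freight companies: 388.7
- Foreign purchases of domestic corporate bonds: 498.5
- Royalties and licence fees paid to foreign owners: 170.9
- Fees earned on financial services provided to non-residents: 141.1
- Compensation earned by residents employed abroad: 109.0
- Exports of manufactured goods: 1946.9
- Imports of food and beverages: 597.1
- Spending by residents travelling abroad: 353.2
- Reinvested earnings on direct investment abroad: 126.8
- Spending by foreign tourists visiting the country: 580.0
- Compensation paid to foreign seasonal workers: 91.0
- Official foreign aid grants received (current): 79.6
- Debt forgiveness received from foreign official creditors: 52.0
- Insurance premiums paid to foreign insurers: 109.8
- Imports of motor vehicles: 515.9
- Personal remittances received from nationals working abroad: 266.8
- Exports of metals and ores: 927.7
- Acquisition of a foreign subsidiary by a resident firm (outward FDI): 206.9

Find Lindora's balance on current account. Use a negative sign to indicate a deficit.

Goods: 1946.9 + 927.7 - 597.1 - 515.9 = 1761.6
Services: 141.1 - 353.2 + 580.0 - 109.8 - 388.7 - 170.9 = -301.5
Primary income: -91.0 + 126.8 + 109.0 = 144.8
Secondary income: 79.6 + 266.8 = 346.4
Current account = 1761.6 + (-301.5) + 144.8 + 346.4 = 1951.3
(Excluded from the current account — financial account: foreign purchases of domestic corporate bonds 498.5, acquisition of a foreign subsidiary by a resident firm (outward FDI) 206.9; capital account: debt forgiveness received from foreign official creditors 52.0.)

1951.3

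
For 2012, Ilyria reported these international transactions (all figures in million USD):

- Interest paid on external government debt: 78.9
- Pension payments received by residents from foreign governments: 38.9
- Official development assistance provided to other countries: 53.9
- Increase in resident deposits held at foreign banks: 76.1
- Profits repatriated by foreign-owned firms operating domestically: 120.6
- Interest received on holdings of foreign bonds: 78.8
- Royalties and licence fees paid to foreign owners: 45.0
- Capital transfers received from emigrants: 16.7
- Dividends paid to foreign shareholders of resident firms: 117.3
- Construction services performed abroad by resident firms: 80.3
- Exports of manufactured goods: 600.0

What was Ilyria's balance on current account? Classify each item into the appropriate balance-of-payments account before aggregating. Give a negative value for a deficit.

Goods: 600.0
Services: 80.3 - 45.0 = 35.3
Primary income: -78.9 - 117.3 + 78.8 - 120.6 = -238.0
Secondary income: 38.9 - 53.9 = -15.0
Current account = 600.0 + 35.3 + (-238.0) + (-15.0) = 382.3
(Excluded from the current account — financial account: increase in resident deposits held at foreign banks 76.1; capital account: capital transfers received from emigrants 16.7.)

382.3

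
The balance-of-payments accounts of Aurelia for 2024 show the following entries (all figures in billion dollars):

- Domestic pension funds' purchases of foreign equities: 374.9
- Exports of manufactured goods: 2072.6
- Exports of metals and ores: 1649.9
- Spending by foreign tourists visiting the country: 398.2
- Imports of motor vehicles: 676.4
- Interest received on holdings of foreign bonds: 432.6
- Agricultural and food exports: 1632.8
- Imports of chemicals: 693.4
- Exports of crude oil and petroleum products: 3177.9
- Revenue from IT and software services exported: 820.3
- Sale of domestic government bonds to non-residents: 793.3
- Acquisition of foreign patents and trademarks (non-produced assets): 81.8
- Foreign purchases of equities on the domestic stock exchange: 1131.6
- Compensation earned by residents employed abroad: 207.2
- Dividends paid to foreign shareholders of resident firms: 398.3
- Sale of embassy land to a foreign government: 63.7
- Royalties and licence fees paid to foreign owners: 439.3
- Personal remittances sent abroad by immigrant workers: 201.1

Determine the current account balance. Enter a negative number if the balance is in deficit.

Goods: -693.4 + 1649.9 + 3177.9 + 2072.6 + 1632.8 - 676.4 = 7163.4
Services: 820.3 + 398.2 - 439.3 = 779.2
Primary income: -398.3 + 432.6 + 207.2 = 241.5
Secondary income: -201.1
Current account = 7163.4 + 779.2 + 241.5 + (-201.1) = 7983.0
(Excluded from the current account — financial account: domestic pension funds' purchases of foreign equities 374.9, sale of domestic government bonds to non-residents 793.3, foreign purchases of equities on the domestic stock exchange 1131.6; capital account: acquisition of foreign patents and trademarks (non-produced assets) 81.8, sale of embassy land to a foreign government 63.7.)

7983.0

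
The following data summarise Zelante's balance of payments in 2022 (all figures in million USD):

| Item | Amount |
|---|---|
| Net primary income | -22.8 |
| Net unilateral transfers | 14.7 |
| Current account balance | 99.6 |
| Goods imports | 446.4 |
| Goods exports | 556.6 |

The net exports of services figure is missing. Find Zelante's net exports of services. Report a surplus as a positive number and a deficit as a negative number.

Current account = goods balance + services balance + net primary income + net secondary income
Sum of the known components = 102.1
Net exports of services = CA - (known components) = 99.6 - 102.1 = -2.5

-2.5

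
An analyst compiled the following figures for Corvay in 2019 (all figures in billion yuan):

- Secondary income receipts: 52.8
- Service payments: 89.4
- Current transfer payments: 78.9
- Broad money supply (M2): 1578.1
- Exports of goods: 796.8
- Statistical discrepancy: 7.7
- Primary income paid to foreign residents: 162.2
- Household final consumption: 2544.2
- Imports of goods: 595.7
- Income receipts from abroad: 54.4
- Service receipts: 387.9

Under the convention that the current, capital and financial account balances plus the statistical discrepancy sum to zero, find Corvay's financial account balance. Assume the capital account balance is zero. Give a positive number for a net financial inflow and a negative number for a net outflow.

Goods balance = 796.8 - 595.7 = 201.1
Services balance = 387.9 - 89.4 = 298.5
Trade balance (goods + services) = 201.1 + 298.5 = 499.6
Net primary income = 54.4 - 162.2 = -107.8
Net secondary income = 52.8 - 78.9 = -26.1
Current account = 499.6 + (-107.8) + (-26.1) = 365.7
Financial account = -(365.7 + 7.7) = -373.4

-373.4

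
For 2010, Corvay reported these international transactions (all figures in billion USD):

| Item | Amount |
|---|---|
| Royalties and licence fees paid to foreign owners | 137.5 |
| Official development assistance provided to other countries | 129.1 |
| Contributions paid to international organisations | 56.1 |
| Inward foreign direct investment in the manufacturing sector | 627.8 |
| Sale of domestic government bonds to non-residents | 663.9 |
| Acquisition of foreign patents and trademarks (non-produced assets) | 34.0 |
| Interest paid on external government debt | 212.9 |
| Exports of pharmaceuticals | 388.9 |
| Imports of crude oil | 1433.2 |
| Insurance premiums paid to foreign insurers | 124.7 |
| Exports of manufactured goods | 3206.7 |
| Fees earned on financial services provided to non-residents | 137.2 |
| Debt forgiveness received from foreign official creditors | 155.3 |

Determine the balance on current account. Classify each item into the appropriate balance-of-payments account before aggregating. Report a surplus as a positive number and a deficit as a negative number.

Goods: -1433.2 + 388.9 + 3206.7 = 2162.4
Services: 137.2 - 137.5 - 124.7 = -125.0
Primary income: -212.9
Secondary income: -56.1 - 129.1 = -185.2
Current account = 2162.4 + (-125.0) + (-212.9) + (-185.2) = 1639.3
(Excluded from the current account — financial account: inward foreign direct investment in the manufacturing sector 627.8, sale of domestic government bonds to non-residents 663.9; capital account: acquisition of foreign patents and trademarks (non-produced assets) 34.0, debt forgiveness received from foreign official creditors 155.3.)

1639.3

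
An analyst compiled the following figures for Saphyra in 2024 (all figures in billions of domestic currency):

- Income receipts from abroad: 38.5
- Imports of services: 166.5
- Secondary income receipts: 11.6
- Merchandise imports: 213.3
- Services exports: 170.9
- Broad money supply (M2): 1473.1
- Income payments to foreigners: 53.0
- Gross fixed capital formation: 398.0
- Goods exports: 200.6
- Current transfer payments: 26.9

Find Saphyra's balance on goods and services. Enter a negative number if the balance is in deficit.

-8.3

Goods balance = 200.6 - 213.3 = -12.7
Services balance = 170.9 - 166.5 = 4.4
Trade balance (goods + services) = -12.7 + 4.4 = -8.3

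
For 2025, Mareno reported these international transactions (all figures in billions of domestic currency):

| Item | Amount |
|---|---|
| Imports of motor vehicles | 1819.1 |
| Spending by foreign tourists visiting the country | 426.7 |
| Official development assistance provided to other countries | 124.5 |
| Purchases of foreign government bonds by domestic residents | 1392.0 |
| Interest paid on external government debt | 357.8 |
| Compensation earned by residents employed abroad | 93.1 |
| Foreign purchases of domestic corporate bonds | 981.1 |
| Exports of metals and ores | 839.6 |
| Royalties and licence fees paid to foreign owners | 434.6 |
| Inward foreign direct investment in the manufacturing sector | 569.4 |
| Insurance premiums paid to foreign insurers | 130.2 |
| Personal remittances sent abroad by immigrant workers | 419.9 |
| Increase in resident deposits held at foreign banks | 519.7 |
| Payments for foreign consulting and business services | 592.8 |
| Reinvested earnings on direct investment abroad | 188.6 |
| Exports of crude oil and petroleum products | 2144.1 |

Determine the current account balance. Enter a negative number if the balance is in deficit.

-186.8

Goods: 2144.1 + 839.6 - 1819.1 = 1164.6
Services: -434.6 - 130.2 + 426.7 - 592.8 = -730.9
Primary income: 188.6 - 357.8 + 93.1 = -76.1
Secondary income: -419.9 - 124.5 = -544.4
Current account = 1164.6 + (-730.9) + (-76.1) + (-544.4) = -186.8
(Excluded from the current account — financial account: purchases of foreign government bonds by domestic residents 1392.0, foreign purchases of domestic corporate bonds 981.1, inward foreign direct investment in the manufacturing sector 569.4, increase in resident deposits held at foreign banks 519.7.)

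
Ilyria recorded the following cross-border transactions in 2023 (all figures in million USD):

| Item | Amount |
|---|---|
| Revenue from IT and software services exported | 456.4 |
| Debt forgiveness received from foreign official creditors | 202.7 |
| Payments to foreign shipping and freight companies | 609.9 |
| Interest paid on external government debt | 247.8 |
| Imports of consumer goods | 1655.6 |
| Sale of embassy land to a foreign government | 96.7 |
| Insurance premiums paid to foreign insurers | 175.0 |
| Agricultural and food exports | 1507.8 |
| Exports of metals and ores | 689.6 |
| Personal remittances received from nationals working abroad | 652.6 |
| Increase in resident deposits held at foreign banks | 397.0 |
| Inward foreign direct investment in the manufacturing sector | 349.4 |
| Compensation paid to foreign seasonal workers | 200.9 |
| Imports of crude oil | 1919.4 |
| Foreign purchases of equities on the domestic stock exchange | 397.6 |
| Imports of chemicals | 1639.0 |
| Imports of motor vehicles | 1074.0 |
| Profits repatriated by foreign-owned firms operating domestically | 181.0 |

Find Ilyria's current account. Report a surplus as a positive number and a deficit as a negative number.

Goods: 689.6 - 1655.6 - 1919.4 + 1507.8 - 1639.0 - 1074.0 = -4090.6
Services: 456.4 - 175.0 - 609.9 = -328.5
Primary income: -181.0 - 247.8 - 200.9 = -629.7
Secondary income: 652.6
Current account = (-4090.6) + (-328.5) + (-629.7) + 652.6 = -4396.2
(Excluded from the current account — capital account: debt forgiveness received from foreign official creditors 202.7, sale of embassy land to a foreign government 96.7; financial account: increase in resident deposits held at foreign banks 397.0, inward foreign direct investment in the manufacturing sector 349.4, foreign purchases of equities on the domestic stock exchange 397.6.)

-4396.2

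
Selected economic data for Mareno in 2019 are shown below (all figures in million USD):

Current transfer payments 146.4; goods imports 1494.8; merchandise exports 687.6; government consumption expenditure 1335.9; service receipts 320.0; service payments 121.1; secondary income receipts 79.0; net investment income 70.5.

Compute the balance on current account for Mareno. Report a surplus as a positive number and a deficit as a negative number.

Goods balance = 687.6 - 1494.8 = -807.2
Services balance = 320.0 - 121.1 = 198.9
Trade balance (goods + services) = -807.2 + 198.9 = -608.3
Net primary income = 70.5
Net secondary income = 79.0 - 146.4 = -67.4
Current account = -608.3 + 70.5 + (-67.4) = -605.2

-605.2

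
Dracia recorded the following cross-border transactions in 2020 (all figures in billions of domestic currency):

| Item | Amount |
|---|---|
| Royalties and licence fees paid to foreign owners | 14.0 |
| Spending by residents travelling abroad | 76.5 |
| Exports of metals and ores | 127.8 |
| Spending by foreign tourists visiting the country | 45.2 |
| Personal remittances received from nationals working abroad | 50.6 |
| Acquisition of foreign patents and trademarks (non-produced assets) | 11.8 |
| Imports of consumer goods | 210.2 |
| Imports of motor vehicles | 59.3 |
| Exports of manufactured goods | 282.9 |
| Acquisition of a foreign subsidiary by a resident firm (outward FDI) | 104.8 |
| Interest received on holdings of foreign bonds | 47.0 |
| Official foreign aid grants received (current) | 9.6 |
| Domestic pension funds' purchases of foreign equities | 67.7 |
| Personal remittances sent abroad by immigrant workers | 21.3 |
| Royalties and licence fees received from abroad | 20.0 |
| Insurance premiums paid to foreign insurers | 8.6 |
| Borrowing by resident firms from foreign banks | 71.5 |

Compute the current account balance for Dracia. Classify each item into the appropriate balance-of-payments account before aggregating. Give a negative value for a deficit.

193.2

Goods: 127.8 - 210.2 - 59.3 + 282.9 = 141.2
Services: 45.2 - 76.5 - 8.6 + 20.0 - 14.0 = -33.9
Primary income: 47.0
Secondary income: 9.6 - 21.3 + 50.6 = 38.9
Current account = 141.2 + (-33.9) + 47.0 + 38.9 = 193.2
(Excluded from the current account — capital account: acquisition of foreign patents and trademarks (non-produced assets) 11.8; financial account: acquisition of a foreign subsidiary by a resident firm (outward FDI) 104.8, domestic pension funds' purchases of foreign equities 67.7, borrowing by resident firms from foreign banks 71.5.)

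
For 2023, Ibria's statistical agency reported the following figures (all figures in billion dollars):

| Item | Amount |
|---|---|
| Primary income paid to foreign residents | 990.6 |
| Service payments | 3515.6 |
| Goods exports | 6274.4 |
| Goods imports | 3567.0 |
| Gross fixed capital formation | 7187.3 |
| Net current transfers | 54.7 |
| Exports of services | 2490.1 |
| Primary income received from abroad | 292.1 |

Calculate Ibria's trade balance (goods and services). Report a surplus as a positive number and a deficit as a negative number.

Goods balance = 6274.4 - 3567.0 = 2707.4
Services balance = 2490.1 - 3515.6 = -1025.5
Trade balance (goods + services) = 2707.4 + (-1025.5) = 1681.9

1681.9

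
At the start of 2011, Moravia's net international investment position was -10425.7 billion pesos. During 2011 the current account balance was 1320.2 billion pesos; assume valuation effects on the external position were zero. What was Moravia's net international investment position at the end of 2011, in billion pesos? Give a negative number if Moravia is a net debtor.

-9105.5

With no valuation effects, change in NIIP = current account = 1320.2
End-of-year NIIP = -10425.7 + 1320.2 = -9105.5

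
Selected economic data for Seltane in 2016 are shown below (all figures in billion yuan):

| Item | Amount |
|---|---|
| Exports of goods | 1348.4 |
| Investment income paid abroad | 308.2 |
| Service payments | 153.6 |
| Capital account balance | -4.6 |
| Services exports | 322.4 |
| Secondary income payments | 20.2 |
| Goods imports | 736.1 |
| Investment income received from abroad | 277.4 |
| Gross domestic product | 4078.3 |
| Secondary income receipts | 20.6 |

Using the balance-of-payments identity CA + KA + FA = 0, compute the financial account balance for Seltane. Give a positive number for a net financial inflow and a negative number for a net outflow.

Goods balance = 1348.4 - 736.1 = 612.3
Services balance = 322.4 - 153.6 = 168.8
Trade balance (goods + services) = 612.3 + 168.8 = 781.1
Net primary income = 277.4 - 308.2 = -30.8
Net secondary income = 20.6 - 20.2 = 0.4
Current account = 781.1 + (-30.8) + 0.4 = 750.7
Financial account = -(750.7 + (-4.6)) = -746.1

-746.1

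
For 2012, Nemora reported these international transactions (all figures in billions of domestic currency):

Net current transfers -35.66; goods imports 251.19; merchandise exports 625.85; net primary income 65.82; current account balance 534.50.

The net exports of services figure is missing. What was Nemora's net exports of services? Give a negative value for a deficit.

Current account = goods balance + services balance + net primary income + net secondary income
Sum of the known components = 404.82
Net exports of services = CA - (known components) = 534.50 - 404.82 = 129.68

129.68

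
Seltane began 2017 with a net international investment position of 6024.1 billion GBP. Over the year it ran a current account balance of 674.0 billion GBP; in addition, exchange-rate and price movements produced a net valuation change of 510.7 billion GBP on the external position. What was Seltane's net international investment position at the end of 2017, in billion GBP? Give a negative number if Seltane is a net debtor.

Change in NIIP = current account + net valuation change = 674.0 + 510.7 = 1184.7
End-of-year NIIP = 6024.1 + 1184.7 = 7208.8

7208.8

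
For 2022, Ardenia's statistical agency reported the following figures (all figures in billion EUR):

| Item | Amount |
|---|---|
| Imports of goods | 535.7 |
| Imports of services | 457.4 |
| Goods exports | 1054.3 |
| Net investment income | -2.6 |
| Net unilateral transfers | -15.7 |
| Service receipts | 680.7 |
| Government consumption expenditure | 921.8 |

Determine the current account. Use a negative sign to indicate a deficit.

Goods balance = 1054.3 - 535.7 = 518.6
Services balance = 680.7 - 457.4 = 223.3
Trade balance (goods + services) = 518.6 + 223.3 = 741.9
Net primary income = -2.6
Net secondary income = -15.7
Current account = 741.9 + (-2.6) + (-15.7) = 723.6

723.6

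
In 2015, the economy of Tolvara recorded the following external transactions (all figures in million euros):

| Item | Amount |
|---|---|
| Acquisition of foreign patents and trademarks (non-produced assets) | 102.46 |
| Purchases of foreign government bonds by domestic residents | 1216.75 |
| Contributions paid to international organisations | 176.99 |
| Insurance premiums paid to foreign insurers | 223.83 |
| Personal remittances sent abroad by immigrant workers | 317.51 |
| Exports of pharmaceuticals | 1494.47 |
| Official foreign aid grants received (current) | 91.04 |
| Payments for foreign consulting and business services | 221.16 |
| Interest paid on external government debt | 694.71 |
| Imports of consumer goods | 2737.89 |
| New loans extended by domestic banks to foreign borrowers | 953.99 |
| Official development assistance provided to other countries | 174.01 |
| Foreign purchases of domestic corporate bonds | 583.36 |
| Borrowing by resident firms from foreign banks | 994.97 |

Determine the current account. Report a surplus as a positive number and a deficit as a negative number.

Goods: 1494.47 - 2737.89 = -1243.42
Services: -221.16 - 223.83 = -444.99
Primary income: -694.71
Secondary income: -176.99 - 174.01 - 317.51 + 91.04 = -577.47
Current account = (-1243.42) + (-444.99) + (-694.71) + (-577.47) = -2960.59
(Excluded from the current account — capital account: acquisition of foreign patents and trademarks (non-produced assets) 102.46; financial account: purchases of foreign government bonds by domestic residents 1216.75, new loans extended by domestic banks to foreign borrowers 953.99, foreign purchases of domestic corporate bonds 583.36, borrowing by resident firms from foreign banks 994.97.)

-2960.59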